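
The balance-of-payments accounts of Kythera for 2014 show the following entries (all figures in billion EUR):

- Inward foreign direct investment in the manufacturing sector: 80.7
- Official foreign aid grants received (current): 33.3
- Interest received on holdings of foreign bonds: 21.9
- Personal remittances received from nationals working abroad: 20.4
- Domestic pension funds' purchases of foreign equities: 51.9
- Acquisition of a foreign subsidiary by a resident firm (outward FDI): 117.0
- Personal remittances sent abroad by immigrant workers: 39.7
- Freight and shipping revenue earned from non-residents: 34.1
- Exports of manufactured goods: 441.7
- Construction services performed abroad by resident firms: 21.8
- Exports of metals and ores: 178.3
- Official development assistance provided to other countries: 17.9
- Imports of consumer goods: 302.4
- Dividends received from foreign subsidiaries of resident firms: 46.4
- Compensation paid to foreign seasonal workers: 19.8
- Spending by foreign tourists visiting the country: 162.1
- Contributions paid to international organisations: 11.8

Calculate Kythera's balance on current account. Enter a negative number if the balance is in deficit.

Goods: 178.3 + 441.7 - 302.4 = 317.6
Services: 162.1 + 34.1 + 21.8 = 218.0
Primary income: 21.9 - 19.8 + 46.4 = 48.5
Secondary income: -39.7 - 11.8 - 17.9 + 33.3 + 20.4 = -15.7
Current account = 317.6 + 218.0 + 48.5 + (-15.7) = 568.4
(Excluded from the current account — financial account: inward foreign direct investment in the manufacturing sector 80.7, domestic pension funds' purchases of foreign equities 51.9, acquisition of a foreign subsidiary by a resident firm (outward FDI) 117.0.)

568.4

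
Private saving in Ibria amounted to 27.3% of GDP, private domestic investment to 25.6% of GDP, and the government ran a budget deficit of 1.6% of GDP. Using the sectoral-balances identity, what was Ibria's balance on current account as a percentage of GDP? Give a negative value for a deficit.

By the sectoral-balances identity, CA = (S_private - I) + (T - G).
Private balance = 27.3 - 25.6 = 1.7
Government balance (T - G) = -1.6
CA = 1.7 + (-1.6) = 0.1

0.1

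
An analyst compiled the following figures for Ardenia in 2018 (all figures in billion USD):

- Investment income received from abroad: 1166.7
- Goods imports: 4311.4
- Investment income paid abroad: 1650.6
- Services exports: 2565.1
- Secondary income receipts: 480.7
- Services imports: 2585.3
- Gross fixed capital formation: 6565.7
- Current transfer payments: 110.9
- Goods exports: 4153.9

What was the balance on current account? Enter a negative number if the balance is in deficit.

Goods balance = 4153.9 - 4311.4 = -157.5
Services balance = 2565.1 - 2585.3 = -20.2
Trade balance (goods + services) = -157.5 + (-20.2) = -177.7
Net primary income = 1166.7 - 1650.6 = -483.9
Net secondary income = 480.7 - 110.9 = 369.8
Current account = -177.7 + (-483.9) + 369.8 = -291.8

-291.8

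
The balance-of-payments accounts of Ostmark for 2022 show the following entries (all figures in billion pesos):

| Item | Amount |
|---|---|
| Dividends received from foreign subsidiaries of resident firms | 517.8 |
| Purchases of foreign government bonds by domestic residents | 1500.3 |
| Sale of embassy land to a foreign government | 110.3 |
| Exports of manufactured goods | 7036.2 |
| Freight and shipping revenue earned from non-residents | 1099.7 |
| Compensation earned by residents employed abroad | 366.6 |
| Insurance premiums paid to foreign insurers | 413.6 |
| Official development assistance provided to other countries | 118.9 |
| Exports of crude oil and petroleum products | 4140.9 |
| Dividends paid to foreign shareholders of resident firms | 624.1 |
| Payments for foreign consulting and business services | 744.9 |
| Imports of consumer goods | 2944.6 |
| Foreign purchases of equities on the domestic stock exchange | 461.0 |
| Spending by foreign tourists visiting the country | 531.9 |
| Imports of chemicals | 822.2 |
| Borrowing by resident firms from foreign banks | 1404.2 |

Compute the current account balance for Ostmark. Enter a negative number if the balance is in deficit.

Goods: 7036.2 - 822.2 - 2944.6 + 4140.9 = 7410.3
Services: -413.6 - 744.9 + 531.9 + 1099.7 = 473.1
Primary income: 517.8 - 624.1 + 366.6 = 260.3
Secondary income: -118.9
Current account = 7410.3 + 473.1 + 260.3 + (-118.9) = 8024.8
(Excluded from the current account — financial account: purchases of foreign government bonds by domestic residents 1500.3, foreign purchases of equities on the domestic stock exchange 461.0, borrowing by resident firms from foreign banks 1404.2; capital account: sale of embassy land to a foreign government 110.3.)

8024.8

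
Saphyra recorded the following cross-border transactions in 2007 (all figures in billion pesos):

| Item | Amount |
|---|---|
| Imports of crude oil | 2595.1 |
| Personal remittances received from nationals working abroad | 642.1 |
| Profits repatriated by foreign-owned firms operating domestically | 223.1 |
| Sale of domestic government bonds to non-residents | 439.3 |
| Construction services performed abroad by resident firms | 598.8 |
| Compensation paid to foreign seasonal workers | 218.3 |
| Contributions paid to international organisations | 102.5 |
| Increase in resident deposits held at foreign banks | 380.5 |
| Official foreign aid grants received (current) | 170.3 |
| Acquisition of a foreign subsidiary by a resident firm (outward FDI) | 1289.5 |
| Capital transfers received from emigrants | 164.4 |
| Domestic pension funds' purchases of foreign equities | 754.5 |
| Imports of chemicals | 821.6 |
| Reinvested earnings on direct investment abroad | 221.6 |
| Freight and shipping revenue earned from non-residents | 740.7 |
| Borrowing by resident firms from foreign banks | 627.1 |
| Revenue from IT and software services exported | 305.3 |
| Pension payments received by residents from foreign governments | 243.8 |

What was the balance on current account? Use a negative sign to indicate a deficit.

Goods: -2595.1 - 821.6 = -3416.7
Services: 598.8 + 305.3 + 740.7 = 1644.8
Primary income: -223.1 - 218.3 + 221.6 = -219.8
Secondary income: 243.8 + 170.3 - 102.5 + 642.1 = 953.7
Current account = (-3416.7) + 1644.8 + (-219.8) + 953.7 = -1038.0
(Excluded from the current account — financial account: sale of domestic government bonds to non-residents 439.3, increase in resident deposits held at foreign banks 380.5, acquisition of a foreign subsidiary by a resident firm (outward FDI) 1289.5, domestic pension funds' purchases of foreign equities 754.5, borrowing by resident firms from foreign banks 627.1; capital account: capital transfers received from emigrants 164.4.)

-1038.0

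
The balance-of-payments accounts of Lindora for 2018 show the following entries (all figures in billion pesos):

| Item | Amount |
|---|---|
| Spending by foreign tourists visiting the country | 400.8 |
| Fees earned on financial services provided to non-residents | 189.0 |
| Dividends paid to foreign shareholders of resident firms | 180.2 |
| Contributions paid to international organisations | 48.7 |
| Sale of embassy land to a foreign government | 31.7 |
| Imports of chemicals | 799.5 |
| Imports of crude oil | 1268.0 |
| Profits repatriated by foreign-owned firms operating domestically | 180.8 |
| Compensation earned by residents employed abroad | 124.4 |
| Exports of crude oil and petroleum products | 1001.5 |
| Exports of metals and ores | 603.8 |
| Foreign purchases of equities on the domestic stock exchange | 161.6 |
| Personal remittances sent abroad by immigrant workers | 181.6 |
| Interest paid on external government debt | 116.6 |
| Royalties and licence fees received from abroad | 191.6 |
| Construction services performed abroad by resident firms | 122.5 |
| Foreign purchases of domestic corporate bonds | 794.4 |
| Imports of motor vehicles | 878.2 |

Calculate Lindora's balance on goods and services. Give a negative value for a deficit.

Goods: -799.5 + 1001.5 + 603.8 - 1268.0 - 878.2 = -1340.4
Services: 400.8 + 122.5 + 189.0 + 191.6 = 903.9
Trade balance = -1340.4 + 903.9 = -436.5
(Excluded from the trade balance — primary income: dividends paid to foreign shareholders of resident firms 180.2, profits repatriated by foreign-owned firms operating domestically 180.8, compensation earned by residents employed abroad 124.4, interest paid on external government debt 116.6; secondary income: contributions paid to international organisations 48.7, personal remittances sent abroad by immigrant workers 181.6; capital account: sale of embassy land to a foreign government 31.7; financial account: foreign purchases of equities on the domestic stock exchange 161.6, foreign purchases of domestic corporate bonds 794.4.)

-436.5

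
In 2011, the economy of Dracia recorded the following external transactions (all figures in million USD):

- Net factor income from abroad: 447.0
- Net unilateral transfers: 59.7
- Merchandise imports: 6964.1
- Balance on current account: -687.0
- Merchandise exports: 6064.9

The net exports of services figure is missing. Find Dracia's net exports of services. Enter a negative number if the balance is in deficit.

-294.5

Current account = goods balance + services balance + net primary income + net secondary income
Sum of the known components = -392.5
Net exports of services = CA - (known components) = -687.0 - (-392.5) = -294.5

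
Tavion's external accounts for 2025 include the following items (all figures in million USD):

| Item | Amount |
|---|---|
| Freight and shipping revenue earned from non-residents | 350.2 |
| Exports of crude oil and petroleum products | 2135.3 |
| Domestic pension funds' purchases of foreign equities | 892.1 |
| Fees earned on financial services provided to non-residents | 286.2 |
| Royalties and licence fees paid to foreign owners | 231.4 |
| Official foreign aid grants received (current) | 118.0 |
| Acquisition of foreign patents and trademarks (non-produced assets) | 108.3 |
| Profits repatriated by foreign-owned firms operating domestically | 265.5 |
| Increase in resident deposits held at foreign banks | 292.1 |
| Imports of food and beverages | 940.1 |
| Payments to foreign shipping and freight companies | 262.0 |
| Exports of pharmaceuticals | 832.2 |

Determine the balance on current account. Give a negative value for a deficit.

2022.9

Goods: 832.2 + 2135.3 - 940.1 = 2027.4
Services: 350.2 - 231.4 + 286.2 - 262.0 = 143.0
Primary income: -265.5
Secondary income: 118.0
Current account = 2027.4 + 143.0 + (-265.5) + 118.0 = 2022.9
(Excluded from the current account — financial account: domestic pension funds' purchases of foreign equities 892.1, increase in resident deposits held at foreign banks 292.1; capital account: acquisition of foreign patents and trademarks (non-produced assets) 108.3.)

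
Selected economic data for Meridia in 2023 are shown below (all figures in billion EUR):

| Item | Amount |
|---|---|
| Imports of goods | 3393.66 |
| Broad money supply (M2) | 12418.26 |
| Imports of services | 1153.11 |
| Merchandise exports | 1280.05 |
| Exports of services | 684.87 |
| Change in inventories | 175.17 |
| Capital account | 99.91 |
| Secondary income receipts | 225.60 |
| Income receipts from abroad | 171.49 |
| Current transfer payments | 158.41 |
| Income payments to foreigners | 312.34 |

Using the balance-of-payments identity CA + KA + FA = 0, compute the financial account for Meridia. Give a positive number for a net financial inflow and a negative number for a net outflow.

2555.60

Goods balance = 1280.05 - 3393.66 = -2113.61
Services balance = 684.87 - 1153.11 = -468.24
Trade balance (goods + services) = -2113.61 + (-468.24) = -2581.85
Net primary income = 171.49 - 312.34 = -140.85
Net secondary income = 225.60 - 158.41 = 67.19
Current account = -2581.85 + (-140.85) + 67.19 = -2655.51
Financial account = -(-2655.51 + 99.91) = 2555.60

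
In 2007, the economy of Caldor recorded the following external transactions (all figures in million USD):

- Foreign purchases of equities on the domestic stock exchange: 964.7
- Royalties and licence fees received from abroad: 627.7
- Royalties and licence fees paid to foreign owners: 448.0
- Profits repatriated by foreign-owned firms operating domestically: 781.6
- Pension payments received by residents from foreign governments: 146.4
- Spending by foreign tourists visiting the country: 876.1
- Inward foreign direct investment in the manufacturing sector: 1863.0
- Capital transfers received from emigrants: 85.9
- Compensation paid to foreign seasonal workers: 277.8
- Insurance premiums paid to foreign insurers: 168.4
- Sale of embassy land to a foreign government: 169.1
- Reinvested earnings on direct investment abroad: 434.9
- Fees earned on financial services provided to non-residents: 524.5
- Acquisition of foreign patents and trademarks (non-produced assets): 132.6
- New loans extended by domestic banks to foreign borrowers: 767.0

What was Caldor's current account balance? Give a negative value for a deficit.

933.8

Services: -168.4 + 876.1 + 627.7 + 524.5 - 448.0 = 1411.9
Primary income: 434.9 - 781.6 - 277.8 = -624.5
Secondary income: 146.4
Current account = 1411.9 + (-624.5) + 146.4 = 933.8
(Excluded from the current account — financial account: foreign purchases of equities on the domestic stock exchange 964.7, inward foreign direct investment in the manufacturing sector 1863.0, new loans extended by domestic banks to foreign borrowers 767.0; capital account: capital transfers received from emigrants 85.9, sale of embassy land to a foreign government 169.1, acquisition of foreign patents and trademarks (non-produced assets) 132.6.)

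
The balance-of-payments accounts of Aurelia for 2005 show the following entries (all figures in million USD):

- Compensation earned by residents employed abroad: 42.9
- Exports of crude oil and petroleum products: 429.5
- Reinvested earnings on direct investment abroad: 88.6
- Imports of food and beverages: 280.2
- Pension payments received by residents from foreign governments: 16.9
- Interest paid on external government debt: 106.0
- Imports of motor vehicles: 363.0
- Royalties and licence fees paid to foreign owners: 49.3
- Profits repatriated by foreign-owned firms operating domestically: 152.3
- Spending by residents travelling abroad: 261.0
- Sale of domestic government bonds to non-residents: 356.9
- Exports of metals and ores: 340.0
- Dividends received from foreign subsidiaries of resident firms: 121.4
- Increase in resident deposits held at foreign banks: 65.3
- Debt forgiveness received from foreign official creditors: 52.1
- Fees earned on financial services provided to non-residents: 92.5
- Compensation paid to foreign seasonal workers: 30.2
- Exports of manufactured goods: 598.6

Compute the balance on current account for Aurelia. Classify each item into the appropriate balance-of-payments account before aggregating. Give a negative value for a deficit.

Goods: 429.5 - 280.2 + 340.0 - 363.0 + 598.6 = 724.9
Services: -261.0 + 92.5 - 49.3 = -217.8
Primary income: 88.6 + 42.9 - 106.0 - 30.2 - 152.3 + 121.4 = -35.6
Secondary income: 16.9
Current account = 724.9 + (-217.8) + (-35.6) + 16.9 = 488.4
(Excluded from the current account — financial account: sale of domestic government bonds to non-residents 356.9, increase in resident deposits held at foreign banks 65.3; capital account: debt forgiveness received from foreign official creditors 52.1.)

488.4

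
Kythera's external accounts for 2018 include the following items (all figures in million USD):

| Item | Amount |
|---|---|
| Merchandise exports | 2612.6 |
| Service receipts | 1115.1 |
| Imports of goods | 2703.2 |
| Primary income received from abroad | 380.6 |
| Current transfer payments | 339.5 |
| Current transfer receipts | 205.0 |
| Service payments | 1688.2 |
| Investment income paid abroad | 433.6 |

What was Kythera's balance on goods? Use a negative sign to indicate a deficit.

Goods balance = 2612.6 - 2703.2 = -90.6

-90.6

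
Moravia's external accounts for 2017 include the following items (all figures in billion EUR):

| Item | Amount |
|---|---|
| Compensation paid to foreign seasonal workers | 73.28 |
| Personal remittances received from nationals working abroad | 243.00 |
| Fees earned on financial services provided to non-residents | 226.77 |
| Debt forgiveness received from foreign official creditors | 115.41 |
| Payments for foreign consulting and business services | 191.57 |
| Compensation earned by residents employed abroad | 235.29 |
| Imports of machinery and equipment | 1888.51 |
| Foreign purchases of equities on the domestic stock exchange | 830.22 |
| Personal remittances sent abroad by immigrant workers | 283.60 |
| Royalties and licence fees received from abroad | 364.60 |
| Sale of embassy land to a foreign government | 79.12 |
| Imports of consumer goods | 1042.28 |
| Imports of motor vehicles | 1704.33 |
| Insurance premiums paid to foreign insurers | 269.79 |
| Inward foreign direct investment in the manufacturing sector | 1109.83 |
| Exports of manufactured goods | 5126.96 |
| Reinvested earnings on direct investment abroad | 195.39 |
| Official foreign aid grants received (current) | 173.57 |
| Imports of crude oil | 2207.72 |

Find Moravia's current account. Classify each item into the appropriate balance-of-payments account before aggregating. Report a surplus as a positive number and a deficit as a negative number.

-1095.50

Goods: -1704.33 - 2207.72 - 1042.28 - 1888.51 + 5126.96 = -1715.88
Services: -191.57 + 364.60 - 269.79 + 226.77 = 130.01
Primary income: 235.29 + 195.39 - 73.28 = 357.40
Secondary income: -283.60 + 243.00 + 173.57 = 132.97
Current account = (-1715.88) + 130.01 + 357.40 + 132.97 = -1095.50
(Excluded from the current account — capital account: debt forgiveness received from foreign official creditors 115.41, sale of embassy land to a foreign government 79.12; financial account: foreign purchases of equities on the domestic stock exchange 830.22, inward foreign direct investment in the manufacturing sector 1109.83.)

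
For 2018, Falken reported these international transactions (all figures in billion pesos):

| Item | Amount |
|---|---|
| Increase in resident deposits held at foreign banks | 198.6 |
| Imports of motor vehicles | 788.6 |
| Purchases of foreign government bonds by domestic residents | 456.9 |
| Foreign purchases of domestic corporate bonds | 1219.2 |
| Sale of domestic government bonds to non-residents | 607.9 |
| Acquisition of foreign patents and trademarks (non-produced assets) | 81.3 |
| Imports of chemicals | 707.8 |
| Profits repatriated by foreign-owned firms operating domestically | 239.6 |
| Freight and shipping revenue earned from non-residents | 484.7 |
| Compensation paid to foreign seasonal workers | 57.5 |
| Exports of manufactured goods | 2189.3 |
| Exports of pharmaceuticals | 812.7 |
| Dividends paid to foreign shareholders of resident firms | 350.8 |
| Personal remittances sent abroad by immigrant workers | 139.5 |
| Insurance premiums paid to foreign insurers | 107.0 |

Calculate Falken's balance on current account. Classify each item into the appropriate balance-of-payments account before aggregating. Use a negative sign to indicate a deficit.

1095.9

Goods: -707.8 + 812.7 - 788.6 + 2189.3 = 1505.6
Services: -107.0 + 484.7 = 377.7
Primary income: -57.5 - 239.6 - 350.8 = -647.9
Secondary income: -139.5
Current account = 1505.6 + 377.7 + (-647.9) + (-139.5) = 1095.9
(Excluded from the current account — financial account: increase in resident deposits held at foreign banks 198.6, purchases of foreign government bonds by domestic residents 456.9, foreign purchases of domestic corporate bonds 1219.2, sale of domestic government bonds to non-residents 607.9; capital account: acquisition of foreign patents and trademarks (non-produced assets) 81.3.)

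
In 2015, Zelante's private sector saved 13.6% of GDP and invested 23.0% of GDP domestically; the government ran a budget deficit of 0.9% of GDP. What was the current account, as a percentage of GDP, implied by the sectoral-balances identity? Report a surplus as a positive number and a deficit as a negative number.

-10.3

By the sectoral-balances identity, CA = (S_private - I) + (T - G).
Private balance = 13.6 - 23.0 = -9.4
Government balance (T - G) = -0.9
CA = -9.4 + (-0.9) = -10.3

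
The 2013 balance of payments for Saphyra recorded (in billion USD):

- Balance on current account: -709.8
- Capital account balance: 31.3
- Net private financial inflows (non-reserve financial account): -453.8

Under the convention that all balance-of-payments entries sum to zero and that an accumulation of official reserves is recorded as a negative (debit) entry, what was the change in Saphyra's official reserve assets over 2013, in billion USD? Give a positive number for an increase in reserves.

-1132.3

Official reserve transactions balance = -((-709.8) + 31.3 + (-453.8)) = 1132.3
An accumulation of reserves is recorded as a debit (negative entry), so the change in the stock of reserves is the negative of that balance.
Change in official reserves = -(1132.3) = -1132.3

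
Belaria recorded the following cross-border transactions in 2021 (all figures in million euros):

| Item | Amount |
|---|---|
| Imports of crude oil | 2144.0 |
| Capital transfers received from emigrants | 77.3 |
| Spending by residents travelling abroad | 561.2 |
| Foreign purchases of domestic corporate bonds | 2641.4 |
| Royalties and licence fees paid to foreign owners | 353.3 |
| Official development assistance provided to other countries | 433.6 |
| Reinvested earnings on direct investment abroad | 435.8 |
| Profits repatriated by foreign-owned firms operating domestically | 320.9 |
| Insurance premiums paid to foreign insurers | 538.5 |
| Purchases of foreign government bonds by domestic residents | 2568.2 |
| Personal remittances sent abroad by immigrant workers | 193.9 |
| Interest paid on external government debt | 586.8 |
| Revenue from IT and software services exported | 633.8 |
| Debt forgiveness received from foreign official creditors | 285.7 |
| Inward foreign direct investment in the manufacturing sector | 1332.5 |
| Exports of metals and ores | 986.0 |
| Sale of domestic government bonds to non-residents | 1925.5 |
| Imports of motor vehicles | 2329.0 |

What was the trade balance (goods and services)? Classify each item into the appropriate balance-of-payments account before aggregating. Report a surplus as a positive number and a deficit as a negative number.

Goods: -2329.0 - 2144.0 + 986.0 = -3487.0
Services: -561.2 - 353.3 + 633.8 - 538.5 = -819.2
Trade balance = -3487.0 + (-819.2) = -4306.2
(Excluded from the trade balance — capital account: capital transfers received from emigrants 77.3, debt forgiveness received from foreign official creditors 285.7; financial account: foreign purchases of domestic corporate bonds 2641.4, purchases of foreign government bonds by domestic residents 2568.2, inward foreign direct investment in the manufacturing sector 1332.5, sale of domestic government bonds to non-residents 1925.5; secondary income: official development assistance provided to other countries 433.6, personal remittances sent abroad by immigrant workers 193.9; primary income: reinvested earnings on direct investment abroad 435.8, profits repatriated by foreign-owned firms operating domestically 320.9, interest paid on external government debt 586.8.)

-4306.2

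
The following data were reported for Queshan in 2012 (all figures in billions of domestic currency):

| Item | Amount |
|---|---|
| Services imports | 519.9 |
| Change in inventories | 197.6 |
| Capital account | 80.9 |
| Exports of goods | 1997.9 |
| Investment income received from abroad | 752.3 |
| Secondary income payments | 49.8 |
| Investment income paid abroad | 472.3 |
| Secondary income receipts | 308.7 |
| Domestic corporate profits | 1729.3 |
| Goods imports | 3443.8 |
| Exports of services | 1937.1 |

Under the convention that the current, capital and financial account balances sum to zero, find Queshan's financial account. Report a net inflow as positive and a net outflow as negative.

-591.1

Goods balance = 1997.9 - 3443.8 = -1445.9
Services balance = 1937.1 - 519.9 = 1417.2
Trade balance (goods + services) = -1445.9 + 1417.2 = -28.7
Net primary income = 752.3 - 472.3 = 280.0
Net secondary income = 308.7 - 49.8 = 258.9
Current account = -28.7 + 280.0 + 258.9 = 510.2
Financial account = -(510.2 + 80.9) = -591.1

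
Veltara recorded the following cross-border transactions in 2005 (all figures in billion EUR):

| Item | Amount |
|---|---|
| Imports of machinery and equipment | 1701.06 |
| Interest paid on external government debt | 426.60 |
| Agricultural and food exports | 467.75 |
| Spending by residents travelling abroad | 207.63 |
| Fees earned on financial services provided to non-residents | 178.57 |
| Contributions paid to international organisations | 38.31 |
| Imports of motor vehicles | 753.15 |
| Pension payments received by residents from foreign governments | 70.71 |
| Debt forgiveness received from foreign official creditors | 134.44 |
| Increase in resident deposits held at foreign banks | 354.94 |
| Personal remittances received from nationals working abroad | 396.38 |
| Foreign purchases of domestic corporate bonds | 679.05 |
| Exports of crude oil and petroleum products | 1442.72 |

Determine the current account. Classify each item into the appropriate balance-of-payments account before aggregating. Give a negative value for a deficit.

-570.62

Goods: 467.75 + 1442.72 - 753.15 - 1701.06 = -543.74
Services: -207.63 + 178.57 = -29.06
Primary income: -426.60
Secondary income: 70.71 - 38.31 + 396.38 = 428.78
Current account = (-543.74) + (-29.06) + (-426.60) + 428.78 = -570.62
(Excluded from the current account — capital account: debt forgiveness received from foreign official creditors 134.44; financial account: increase in resident deposits held at foreign banks 354.94, foreign purchases of domestic corporate bonds 679.05.)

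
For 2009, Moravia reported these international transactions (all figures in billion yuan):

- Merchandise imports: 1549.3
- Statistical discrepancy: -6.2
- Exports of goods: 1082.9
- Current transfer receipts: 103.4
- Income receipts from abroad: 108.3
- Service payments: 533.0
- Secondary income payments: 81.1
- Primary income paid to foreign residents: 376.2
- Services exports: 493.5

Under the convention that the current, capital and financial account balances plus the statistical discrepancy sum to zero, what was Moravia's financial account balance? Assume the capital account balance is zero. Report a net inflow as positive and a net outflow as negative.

Goods balance = 1082.9 - 1549.3 = -466.4
Services balance = 493.5 - 533.0 = -39.5
Trade balance (goods + services) = -466.4 + (-39.5) = -505.9
Net primary income = 108.3 - 376.2 = -267.9
Net secondary income = 103.4 - 81.1 = 22.3
Current account = -505.9 + (-267.9) + 22.3 = -751.5
Financial account = -(-751.5 + (-6.2)) = 757.7

757.7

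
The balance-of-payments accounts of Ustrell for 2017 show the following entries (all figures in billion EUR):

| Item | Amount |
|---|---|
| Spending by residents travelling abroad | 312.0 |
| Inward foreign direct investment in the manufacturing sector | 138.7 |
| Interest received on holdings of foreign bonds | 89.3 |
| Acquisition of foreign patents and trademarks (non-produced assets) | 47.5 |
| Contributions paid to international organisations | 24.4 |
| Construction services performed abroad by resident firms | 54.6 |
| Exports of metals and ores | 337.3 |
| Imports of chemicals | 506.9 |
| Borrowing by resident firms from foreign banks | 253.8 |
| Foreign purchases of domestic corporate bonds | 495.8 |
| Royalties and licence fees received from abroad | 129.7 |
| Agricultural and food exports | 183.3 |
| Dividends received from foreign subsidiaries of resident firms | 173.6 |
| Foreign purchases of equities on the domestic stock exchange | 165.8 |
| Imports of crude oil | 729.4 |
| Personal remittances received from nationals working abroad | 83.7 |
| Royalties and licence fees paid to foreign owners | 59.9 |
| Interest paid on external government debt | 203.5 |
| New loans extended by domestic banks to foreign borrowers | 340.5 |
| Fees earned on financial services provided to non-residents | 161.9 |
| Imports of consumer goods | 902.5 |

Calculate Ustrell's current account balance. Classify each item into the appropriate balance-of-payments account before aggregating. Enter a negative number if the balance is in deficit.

-1525.2

Goods: 183.3 - 902.5 - 729.4 - 506.9 + 337.3 = -1618.2
Services: -59.9 - 312.0 + 54.6 + 129.7 + 161.9 = -25.7
Primary income: -203.5 + 173.6 + 89.3 = 59.4
Secondary income: 83.7 - 24.4 = 59.3
Current account = (-1618.2) + (-25.7) + 59.4 + 59.3 = -1525.2
(Excluded from the current account — financial account: inward foreign direct investment in the manufacturing sector 138.7, borrowing by resident firms from foreign banks 253.8, foreign purchases of domestic corporate bonds 495.8, foreign purchases of equities on the domestic stock exchange 165.8, new loans extended by domestic banks to foreign borrowers 340.5; capital account: acquisition of foreign patents and trademarks (non-produced assets) 47.5.)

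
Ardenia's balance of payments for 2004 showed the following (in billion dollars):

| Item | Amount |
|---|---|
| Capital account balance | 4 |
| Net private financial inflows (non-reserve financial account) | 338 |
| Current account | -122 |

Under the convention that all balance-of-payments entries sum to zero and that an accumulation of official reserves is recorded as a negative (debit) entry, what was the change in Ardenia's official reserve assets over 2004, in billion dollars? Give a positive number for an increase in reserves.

220

Official reserve transactions balance = -((-122) + 4 + 338) = -220
An accumulation of reserves is recorded as a debit (negative entry), so the change in the stock of reserves is the negative of that balance.
Change in official reserves = -(-220) = 220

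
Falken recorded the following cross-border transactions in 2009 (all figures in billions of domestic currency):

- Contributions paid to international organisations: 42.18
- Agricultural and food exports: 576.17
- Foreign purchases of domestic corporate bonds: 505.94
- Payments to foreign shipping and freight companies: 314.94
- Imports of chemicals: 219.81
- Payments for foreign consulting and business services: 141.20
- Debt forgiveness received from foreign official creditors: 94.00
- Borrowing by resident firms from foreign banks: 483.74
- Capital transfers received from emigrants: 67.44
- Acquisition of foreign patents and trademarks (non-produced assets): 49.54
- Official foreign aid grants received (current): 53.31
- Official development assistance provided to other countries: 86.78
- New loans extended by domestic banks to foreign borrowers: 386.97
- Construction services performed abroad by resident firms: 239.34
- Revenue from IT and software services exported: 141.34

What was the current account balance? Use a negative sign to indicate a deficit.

Goods: 576.17 - 219.81 = 356.36
Services: -141.20 + 141.34 + 239.34 - 314.94 = -75.46
Secondary income: 53.31 - 42.18 - 86.78 = -75.65
Current account = 356.36 + (-75.46) + (-75.65) = 205.25
(Excluded from the current account — financial account: foreign purchases of domestic corporate bonds 505.94, borrowing by resident firms from foreign banks 483.74, new loans extended by domestic banks to foreign borrowers 386.97; capital account: debt forgiveness received from foreign official creditors 94.00, capital transfers received from emigrants 67.44, acquisition of foreign patents and trademarks (non-produced assets) 49.54.)

205.25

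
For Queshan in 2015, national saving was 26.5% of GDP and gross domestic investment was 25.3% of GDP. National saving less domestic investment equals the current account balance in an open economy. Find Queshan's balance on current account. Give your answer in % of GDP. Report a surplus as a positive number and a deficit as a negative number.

S - I = CA (net lending to the rest of the world).
CA = S - I = 26.5 - 25.3 = 1.2

1.2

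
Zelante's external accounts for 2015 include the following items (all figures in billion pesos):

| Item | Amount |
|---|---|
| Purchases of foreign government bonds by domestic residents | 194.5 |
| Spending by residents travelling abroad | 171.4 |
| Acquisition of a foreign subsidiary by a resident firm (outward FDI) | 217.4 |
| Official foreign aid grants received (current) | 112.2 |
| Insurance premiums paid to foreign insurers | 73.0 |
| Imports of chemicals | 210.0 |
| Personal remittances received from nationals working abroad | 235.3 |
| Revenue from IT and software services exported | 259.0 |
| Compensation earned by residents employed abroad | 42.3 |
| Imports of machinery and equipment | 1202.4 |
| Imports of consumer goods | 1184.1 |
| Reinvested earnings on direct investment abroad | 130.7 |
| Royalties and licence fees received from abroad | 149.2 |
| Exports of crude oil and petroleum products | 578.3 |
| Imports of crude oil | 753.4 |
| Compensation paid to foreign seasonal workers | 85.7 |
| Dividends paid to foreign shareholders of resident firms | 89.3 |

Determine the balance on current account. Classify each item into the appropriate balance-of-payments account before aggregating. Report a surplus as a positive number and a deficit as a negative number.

Goods: -210.0 - 1202.4 - 1184.1 - 753.4 + 578.3 = -2771.6
Services: -171.4 + 149.2 - 73.0 + 259.0 = 163.8
Primary income: 42.3 - 89.3 + 130.7 - 85.7 = -2.0
Secondary income: 235.3 + 112.2 = 347.5
Current account = (-2771.6) + 163.8 + (-2.0) + 347.5 = -2262.3
(Excluded from the current account — financial account: purchases of foreign government bonds by domestic residents 194.5, acquisition of a foreign subsidiary by a resident firm (outward FDI) 217.4.)

-2262.3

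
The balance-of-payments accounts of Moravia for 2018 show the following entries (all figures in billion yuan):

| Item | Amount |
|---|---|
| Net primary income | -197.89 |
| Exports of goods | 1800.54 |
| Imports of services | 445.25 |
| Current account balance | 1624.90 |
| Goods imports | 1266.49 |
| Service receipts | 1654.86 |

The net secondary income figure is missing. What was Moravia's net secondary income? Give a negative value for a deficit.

Current account = goods balance + services balance + net primary income + net secondary income
Sum of the known components = 1545.77
Net secondary income = CA - (known components) = 1624.90 - 1545.77 = 79.13

79.13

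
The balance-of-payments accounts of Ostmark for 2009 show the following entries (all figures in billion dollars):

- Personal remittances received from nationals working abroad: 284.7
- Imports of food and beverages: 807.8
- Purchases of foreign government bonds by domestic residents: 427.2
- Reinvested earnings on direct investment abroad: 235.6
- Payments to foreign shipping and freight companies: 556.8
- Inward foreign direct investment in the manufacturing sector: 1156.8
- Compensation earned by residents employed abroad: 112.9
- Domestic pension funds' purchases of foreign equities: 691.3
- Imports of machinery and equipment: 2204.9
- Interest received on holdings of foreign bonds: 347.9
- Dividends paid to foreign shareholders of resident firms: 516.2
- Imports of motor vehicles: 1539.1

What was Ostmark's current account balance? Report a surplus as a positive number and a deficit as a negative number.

Goods: -807.8 - 2204.9 - 1539.1 = -4551.8
Services: -556.8
Primary income: 347.9 - 516.2 + 235.6 + 112.9 = 180.2
Secondary income: 284.7
Current account = (-4551.8) + (-556.8) + 180.2 + 284.7 = -4643.7
(Excluded from the current account — financial account: purchases of foreign government bonds by domestic residents 427.2, inward foreign direct investment in the manufacturing sector 1156.8, domestic pension funds' purchases of foreign equities 691.3.)

-4643.7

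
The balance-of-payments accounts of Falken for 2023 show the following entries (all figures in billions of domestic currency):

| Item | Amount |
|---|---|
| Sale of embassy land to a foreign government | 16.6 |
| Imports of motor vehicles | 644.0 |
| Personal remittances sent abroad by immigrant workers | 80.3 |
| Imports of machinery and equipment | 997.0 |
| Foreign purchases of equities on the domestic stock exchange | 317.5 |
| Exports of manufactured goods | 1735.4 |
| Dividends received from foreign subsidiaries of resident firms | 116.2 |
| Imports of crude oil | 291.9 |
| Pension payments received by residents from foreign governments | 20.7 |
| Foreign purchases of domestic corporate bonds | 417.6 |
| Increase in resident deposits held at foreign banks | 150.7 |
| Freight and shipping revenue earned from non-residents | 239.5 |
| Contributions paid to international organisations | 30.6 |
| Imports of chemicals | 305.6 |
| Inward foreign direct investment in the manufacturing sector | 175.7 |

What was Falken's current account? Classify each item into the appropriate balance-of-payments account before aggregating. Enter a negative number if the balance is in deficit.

-237.6

Goods: -997.0 + 1735.4 - 291.9 - 305.6 - 644.0 = -503.1
Services: 239.5
Primary income: 116.2
Secondary income: -80.3 + 20.7 - 30.6 = -90.2
Current account = (-503.1) + 239.5 + 116.2 + (-90.2) = -237.6
(Excluded from the current account — capital account: sale of embassy land to a foreign government 16.6; financial account: foreign purchases of equities on the domestic stock exchange 317.5, foreign purchases of domestic corporate bonds 417.6, increase in resident deposits held at foreign banks 150.7, inward foreign direct investment in the manufacturing sector 175.7.)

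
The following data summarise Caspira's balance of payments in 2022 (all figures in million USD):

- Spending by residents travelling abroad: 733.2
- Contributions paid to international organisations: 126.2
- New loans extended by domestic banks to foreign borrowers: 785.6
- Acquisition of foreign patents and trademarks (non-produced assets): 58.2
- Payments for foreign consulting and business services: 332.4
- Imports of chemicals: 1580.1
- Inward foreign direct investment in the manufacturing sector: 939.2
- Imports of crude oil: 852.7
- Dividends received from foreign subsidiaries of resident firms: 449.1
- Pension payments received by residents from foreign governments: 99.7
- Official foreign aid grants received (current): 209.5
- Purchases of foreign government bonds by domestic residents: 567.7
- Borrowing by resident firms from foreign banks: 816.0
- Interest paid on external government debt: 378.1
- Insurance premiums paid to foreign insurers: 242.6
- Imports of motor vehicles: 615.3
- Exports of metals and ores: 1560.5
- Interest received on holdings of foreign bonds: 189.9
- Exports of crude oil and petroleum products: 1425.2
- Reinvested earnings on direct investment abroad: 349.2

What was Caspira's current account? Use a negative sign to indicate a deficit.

-577.5

Goods: -852.7 - 1580.1 + 1425.2 + 1560.5 - 615.3 = -62.4
Services: -332.4 - 733.2 - 242.6 = -1308.2
Primary income: 449.1 + 349.2 - 378.1 + 189.9 = 610.1
Secondary income: -126.2 + 99.7 + 209.5 = 183.0
Current account = (-62.4) + (-1308.2) + 610.1 + 183.0 = -577.5
(Excluded from the current account — financial account: new loans extended by domestic banks to foreign borrowers 785.6, inward foreign direct investment in the manufacturing sector 939.2, purchases of foreign government bonds by domestic residents 567.7, borrowing by resident firms from foreign banks 816.0; capital account: acquisition of foreign patents and trademarks (non-produced assets) 58.2.)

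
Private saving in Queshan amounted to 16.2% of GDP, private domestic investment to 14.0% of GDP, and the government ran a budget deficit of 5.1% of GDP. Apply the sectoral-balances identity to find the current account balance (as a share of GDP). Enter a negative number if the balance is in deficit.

-2.9

By the sectoral-balances identity, CA = (S_private - I) + (T - G).
Private balance = 16.2 - 14.0 = 2.2
Government balance (T - G) = -5.1
CA = 2.2 + (-5.1) = -2.9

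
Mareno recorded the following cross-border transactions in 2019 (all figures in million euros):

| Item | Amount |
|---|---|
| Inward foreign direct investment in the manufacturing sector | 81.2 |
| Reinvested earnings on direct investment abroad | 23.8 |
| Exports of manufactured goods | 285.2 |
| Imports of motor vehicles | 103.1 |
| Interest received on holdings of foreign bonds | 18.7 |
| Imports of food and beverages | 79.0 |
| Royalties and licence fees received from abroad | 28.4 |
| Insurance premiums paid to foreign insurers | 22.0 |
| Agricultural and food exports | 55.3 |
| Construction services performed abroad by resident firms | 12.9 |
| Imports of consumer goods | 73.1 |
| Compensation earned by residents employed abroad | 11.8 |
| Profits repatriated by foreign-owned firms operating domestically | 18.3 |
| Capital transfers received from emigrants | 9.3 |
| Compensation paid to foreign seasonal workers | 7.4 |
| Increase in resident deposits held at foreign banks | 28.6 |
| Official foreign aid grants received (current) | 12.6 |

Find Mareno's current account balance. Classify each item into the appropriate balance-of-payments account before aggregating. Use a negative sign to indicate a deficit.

145.8

Goods: -79.0 - 103.1 + 55.3 + 285.2 - 73.1 = 85.3
Services: -22.0 + 12.9 + 28.4 = 19.3
Primary income: 11.8 - 18.3 - 7.4 + 18.7 + 23.8 = 28.6
Secondary income: 12.6
Current account = 85.3 + 19.3 + 28.6 + 12.6 = 145.8
(Excluded from the current account — financial account: inward foreign direct investment in the manufacturing sector 81.2, increase in resident deposits held at foreign banks 28.6; capital account: capital transfers received from emigrants 9.3.)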